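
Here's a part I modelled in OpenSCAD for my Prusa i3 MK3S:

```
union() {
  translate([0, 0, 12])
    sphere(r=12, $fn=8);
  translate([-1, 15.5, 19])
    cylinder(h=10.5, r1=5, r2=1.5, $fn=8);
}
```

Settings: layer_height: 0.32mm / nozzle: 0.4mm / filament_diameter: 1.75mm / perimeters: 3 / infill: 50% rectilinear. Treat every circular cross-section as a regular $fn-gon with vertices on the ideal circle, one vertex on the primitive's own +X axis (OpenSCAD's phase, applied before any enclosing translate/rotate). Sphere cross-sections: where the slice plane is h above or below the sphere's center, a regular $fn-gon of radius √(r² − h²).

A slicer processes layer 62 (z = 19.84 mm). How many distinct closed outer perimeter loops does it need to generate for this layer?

At z = 19.84 mm: the r=12 sphere contributes a regular 8-gon of circumradius √(12²−7.84²) = 9.085; the cone at (-1, 15.5) contributes a regular 8-gon of circumradius 4.720 (interpolated between r1=5 and r2=1.5 at t=0.080); Merging all regions: the 2 present regions are separate (no shared area or edge), so areas and boundary lengths simply add and each stays a separate island — 2 connected regions. The result has 2 disconnected regions.

2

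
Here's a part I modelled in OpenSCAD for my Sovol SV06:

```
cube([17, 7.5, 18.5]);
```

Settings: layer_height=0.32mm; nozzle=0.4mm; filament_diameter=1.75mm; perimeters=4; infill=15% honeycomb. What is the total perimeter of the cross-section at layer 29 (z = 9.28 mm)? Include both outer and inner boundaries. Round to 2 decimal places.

At z = 9.28 mm: the cube (footprint 17×7.5) is included at this height (perimeter 49.00 mm). Overall, the cross-section is a single solid region. Total boundary length (outer) = 49.00 mm.

49.00 mm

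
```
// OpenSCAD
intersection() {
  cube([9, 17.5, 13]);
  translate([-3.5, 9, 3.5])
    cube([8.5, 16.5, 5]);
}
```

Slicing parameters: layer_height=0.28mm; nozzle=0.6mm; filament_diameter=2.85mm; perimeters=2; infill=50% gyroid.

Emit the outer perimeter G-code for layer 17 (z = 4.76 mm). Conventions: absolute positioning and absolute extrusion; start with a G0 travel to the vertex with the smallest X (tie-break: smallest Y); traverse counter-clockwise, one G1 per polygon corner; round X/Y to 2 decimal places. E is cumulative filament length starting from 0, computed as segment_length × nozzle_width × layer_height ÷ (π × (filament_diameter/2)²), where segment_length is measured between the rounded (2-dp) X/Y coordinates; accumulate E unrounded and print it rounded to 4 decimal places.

At z = 4.76 mm: the 9×17.5 cube contributes its full rectangle; the cube at (-3.5, 9) is present — its section is the full 8.5×16.5 rectangle; After intersecting: the 8.5×16.5 cube at (-3.5, 9) partially overlaps the 9×17.5 cube; clipping to the common part keeps 42.50 mm² — 1 connected region. The outline is a single polygon with 4 vertices. Extrusion per mm of travel: 0.6 × 0.28 / (π × 1.425²) = 0.026335. Accumulating E over each segment gives final E = 0.7110.

G0 X0.00 Y9.00 Z4.76
G1 X5.00 Y9.00 E0.1317
G1 X5.00 Y17.50 E0.3555
G1 X0.00 Y17.50 E0.4872
G1 X0.00 Y9.00 E0.7110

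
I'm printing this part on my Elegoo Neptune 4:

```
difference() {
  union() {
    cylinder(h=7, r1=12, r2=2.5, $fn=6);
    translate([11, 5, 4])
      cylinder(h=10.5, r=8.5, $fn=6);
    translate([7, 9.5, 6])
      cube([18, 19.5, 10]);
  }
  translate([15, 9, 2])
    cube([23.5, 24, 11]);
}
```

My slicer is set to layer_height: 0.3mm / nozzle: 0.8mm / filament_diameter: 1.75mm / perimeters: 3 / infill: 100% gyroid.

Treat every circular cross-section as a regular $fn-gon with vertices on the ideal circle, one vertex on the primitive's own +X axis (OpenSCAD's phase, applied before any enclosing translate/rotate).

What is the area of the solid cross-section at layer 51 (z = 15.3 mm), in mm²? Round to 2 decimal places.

At z = 15.3 mm: the cone is absent (z outside [0, 7]); the cylinder at (11, 5) is not intersected at this z (z outside [4, 14.5]); the cube at (7, 9.5) is present — its section is the full 18×19.5 rectangle (area 351.00 mm²); Merging all regions: only the 18×19.5 cube at (7, 9.5) is present, so the union is just that shape — area = 351.00 mm²; the cube at (15, 9) is not intersected at this z (z outside [2, 13]); After the difference (first − rest): none of the subtracted shapes is present at this height, so the result so far is unchanged — area = 351.00 mm². Overall, the cross-section is a single solid region. Net area = 351.00 mm².

351.00 mm²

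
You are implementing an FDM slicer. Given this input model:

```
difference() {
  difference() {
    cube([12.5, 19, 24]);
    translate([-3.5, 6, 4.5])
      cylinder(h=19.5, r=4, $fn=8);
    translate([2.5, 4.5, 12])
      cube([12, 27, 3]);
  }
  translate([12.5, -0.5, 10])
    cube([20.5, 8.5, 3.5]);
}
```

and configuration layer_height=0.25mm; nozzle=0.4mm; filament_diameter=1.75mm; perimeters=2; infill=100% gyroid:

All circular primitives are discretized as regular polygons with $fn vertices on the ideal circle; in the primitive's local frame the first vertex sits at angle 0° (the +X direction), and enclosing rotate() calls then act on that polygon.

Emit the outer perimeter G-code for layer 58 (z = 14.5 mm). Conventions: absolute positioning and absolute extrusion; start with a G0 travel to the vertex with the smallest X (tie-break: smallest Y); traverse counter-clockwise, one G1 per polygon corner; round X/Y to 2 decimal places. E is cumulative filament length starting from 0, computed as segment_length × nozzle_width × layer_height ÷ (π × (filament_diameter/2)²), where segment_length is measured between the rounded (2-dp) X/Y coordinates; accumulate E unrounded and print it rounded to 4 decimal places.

At z = 14.5 mm: the cube is present — its section is the full 12.5×19 rectangle; the r=4 cylinder at (-3.5, 6) contributes a regular 8-gon of circumradius 4; the cube at (2.5, 4.5) (footprint 12×27) is included at this height; Taking the first minus the rest: starting from the 12.5×19 cube, the r=4 cylinder at (-3.5, 6) partially overlaps it — only the 0.60 mm² overlap (of its 45.25 mm²) is removed, clipping the outline; the 12×27 cube at (2.5, 4.5) partially overlaps it — only the 145.00 mm² overlap (of its 324.00 mm²) is removed, clipping the outline — 1 connected region; the cube at (12.5, -0.5) does not reach this height (z outside [10, 13.5]); After the difference (first − rest): none of the subtracted shapes is present at this height, so the result so far is unchanged — 1 connected region. The outline is a single polygon with 9 vertices. Extrusion per mm of travel: 0.4 × 0.25 / (π × 0.875²) = 0.041575. Accumulating E over each segment gives final E = 2.6275.

G0 X0.00 Y0.00 Z14.50
G1 X12.50 Y0.00 E0.5197
G1 X12.50 Y4.50 E0.7068
G1 X2.50 Y4.50 E1.1225
G1 X2.50 Y19.00 E1.7254
G1 X0.00 Y19.00 E1.8293
G1 X0.00 Y7.21 E2.3195
G1 X0.50 Y6.00 E2.3739
G1 X0.00 Y4.79 E2.4283
G1 X0.00 Y0.00 E2.6275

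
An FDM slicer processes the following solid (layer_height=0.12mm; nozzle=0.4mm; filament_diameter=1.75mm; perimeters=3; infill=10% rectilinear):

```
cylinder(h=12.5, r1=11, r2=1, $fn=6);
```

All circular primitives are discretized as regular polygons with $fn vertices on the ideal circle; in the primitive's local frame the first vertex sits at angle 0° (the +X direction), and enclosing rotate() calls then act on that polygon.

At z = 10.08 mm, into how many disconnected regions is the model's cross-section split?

At z = 10.08 mm: the cone: at t=0.806 of its height the radius interpolates to r₁+(r₂−r₁)t = 2.936, giving a regular 6-gon of that circumradius. The result has 1 disconnected region.

1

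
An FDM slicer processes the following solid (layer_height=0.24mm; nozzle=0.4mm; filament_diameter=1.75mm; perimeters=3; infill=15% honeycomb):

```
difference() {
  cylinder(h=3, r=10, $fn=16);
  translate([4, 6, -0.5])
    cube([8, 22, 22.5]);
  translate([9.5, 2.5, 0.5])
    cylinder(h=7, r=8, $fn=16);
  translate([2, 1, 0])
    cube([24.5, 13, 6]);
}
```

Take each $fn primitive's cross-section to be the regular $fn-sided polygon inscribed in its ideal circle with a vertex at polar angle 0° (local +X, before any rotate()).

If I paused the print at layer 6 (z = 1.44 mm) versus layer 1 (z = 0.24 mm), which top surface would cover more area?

Layer 6 (z = 1.44): the cylinder: section is a regular 16-gon, circumradius r=10 (area = (16/2)·10.000²·sin(360°/16) = 306.15 mm²); the 8×22 cube at (4, 6) contributes its full rectangle (area 176.00 mm²); the cylinder at (9.5, 2.5): section is a regular 16-gon, circumradius r=8 (area = (16/2)·8.000²·sin(360°/16) = 195.93 mm²); the cube at (2, 1) is present — its section is the full 24.5×13 rectangle (area 318.50 mm²); Subtracting the remaining from the first: starting from the r=10 cylinder (306.15 mm²), the 8×22 cube at (4, 6) partially overlaps it — only the 6.82 mm² overlap (of its 176.00 mm²) is removed, clipping the outline; the r=8 cylinder at (9.5, 2.5) partially overlaps it — only the 75.18 mm² overlap (of its 195.93 mm²) is removed, clipping the outline; the 24.5×13 cube at (2, 1) partially overlaps it — only the 5.04 mm² overlap (of its 318.50 mm²) is removed, clipping the outline — area = 219.10 mm². So its area = 219.10 mm². Layer 1 (z = 0.24): the r=10 cylinder contributes a regular 16-gon of circumradius 10 (area = (16/2)·10.000²·sin(360°/16) = 306.15 mm²); the 8×22 cube at (4, 6) contributes its full rectangle (area 176.00 mm²); the cylinder at (9.5, 2.5) is absent (z outside [0.5, 7.5]); the cube at (2, 1) (footprint 24.5×13) is included at this height (area 318.50 mm²); Subtracting the remaining from the first: starting from the r=10 cylinder (306.15 mm²), the 8×22 cube at (4, 6) partially overlaps it — only the 6.82 mm² overlap (of its 176.00 mm²) is removed, clipping the outline; the 24.5×13 cube at (2, 1) partially overlaps it — only the 42.21 mm² overlap (of its 318.50 mm²) is removed, clipping the outline — area = 257.11 mm². So its area = 257.11 mm². Layer 1 is larger (257.11 vs 219.10 mm²).

layer 1 (z = 0.24 mm)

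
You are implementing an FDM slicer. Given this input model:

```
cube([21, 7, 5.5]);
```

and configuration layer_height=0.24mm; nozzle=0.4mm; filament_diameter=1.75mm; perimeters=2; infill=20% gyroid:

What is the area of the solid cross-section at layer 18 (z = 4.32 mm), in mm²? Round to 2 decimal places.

At z = 4.32 mm: the cube is present — its section is the full 21×7 rectangle (area 147.00 mm²). Overall, the cross-section is a single solid region. Net area = 147.00 mm².

147.00 mm²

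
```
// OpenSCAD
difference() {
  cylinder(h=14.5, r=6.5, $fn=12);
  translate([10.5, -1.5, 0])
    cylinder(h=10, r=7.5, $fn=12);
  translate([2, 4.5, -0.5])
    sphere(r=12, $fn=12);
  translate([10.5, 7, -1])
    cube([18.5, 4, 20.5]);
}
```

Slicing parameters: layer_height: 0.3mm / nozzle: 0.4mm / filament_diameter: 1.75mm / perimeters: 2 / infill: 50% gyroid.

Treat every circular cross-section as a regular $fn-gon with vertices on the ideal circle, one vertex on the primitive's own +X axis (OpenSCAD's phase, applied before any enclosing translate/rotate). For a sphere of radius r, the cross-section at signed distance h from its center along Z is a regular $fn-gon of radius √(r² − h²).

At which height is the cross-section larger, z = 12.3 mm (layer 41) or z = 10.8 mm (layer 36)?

Layer 41 (z = 12.3): the cylinder: section is a regular 12-gon, circumradius r=6.5 (area = (12/2)·6.500²·sin(360°/12) = 126.75 mm²); the cylinder at (10.5, -1.5) is absent (z outside [0, 10]); the sphere at (2, 4.5) does not reach this height (|z−center|=12.800 > r=12); the 18.5×4 cube at (10.5, 7) contributes its full rectangle (area 74.00 mm²); After the difference (first − rest): starting from the r=6.5 cylinder (126.75 mm²), the 18.5×4 cube at (10.5, 7) misses the remaining region (no effect) — area = 126.75 mm². So its area = 126.75 mm². Layer 36 (z = 10.8): the r=6.5 cylinder gives a regular 12-gon of circumradius 6.5 (constant along its height) (area = (12/2)·6.500²·sin(360°/12) = 126.75 mm²); the cylinder at (10.5, -1.5) is not intersected at this z (z outside [0, 10]); the r=12 sphere at (2, 4.5) slices to a regular 12-gon of circumradius 4.039 (√(r²−h²) with h=11.3 from center) (area = (12/2)·4.039²·sin(360°/12) = 48.93 mm²); the cube at (10.5, 7) is present — its section is the full 18.5×4 rectangle (area 74.00 mm²); Subtracting the remaining from the first: starting from the r=6.5 cylinder (126.75 mm²), the r=12 sphere at (2, 4.5) partially overlaps it — only the 32.31 mm² overlap (of its 48.93 mm²) is removed, clipping the outline; the 18.5×4 cube at (10.5, 7) misses the remaining region (no effect) — area = 94.44 mm². So its area = 94.44 mm². Layer 41 is larger (126.75 vs 94.44 mm²).

layer 41 (z = 12.3 mm)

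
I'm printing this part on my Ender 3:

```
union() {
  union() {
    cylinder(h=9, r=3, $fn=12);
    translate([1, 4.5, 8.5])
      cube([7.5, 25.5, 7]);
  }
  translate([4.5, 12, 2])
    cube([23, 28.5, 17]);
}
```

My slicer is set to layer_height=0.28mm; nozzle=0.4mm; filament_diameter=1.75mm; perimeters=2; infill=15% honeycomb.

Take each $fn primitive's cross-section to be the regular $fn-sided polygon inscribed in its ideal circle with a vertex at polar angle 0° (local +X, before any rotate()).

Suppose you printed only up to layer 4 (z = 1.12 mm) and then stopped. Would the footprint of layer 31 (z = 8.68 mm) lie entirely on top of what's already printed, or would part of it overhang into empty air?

Compare the two slices. At z = 1.12: the r=3 cylinder gives a regular 12-gon of circumradius 3 (constant along its height) (area = (12/2)·3.000²·sin(360°/12) = 27.00 mm²); the cube at (1, 4.5) does not reach this height (z outside [8.5, 15.5]); Combining (union): only the r=3 cylinder is present, so the union is just that shape — area = 27.00 mm²; the cube at (4.5, 12) is not intersected at this z (z outside [2, 19]); Merging all regions: only the result so far is present, so the union is just that shape — area = 27.00 mm². At z = 8.68: the r=3 cylinder gives a regular 12-gon of circumradius 3 (constant along its height) (area = (12/2)·3.000²·sin(360°/12) = 27.00 mm²); the cube at (1, 4.5) is present — its section is the full 7.5×25.5 rectangle (area 191.25 mm²); Combining (union): the 2 present regions are separate (no shared area or edge), so areas and boundary lengths simply add and each stays a separate island — area = 218.25 mm²; the cube at (4.5, 12) (footprint 23×28.5) is included at this height (area 655.50 mm²); Combining (union): the regions partially overlap — summed areas 873.75 mm² minus the doubly-counted overlap 72.00 mm² gives 801.75 mm² — area = 801.75 mm². Checking containment: at z = 8.68 the cross-section extends beyond the z = 1.12 cross-section by about 774.75 mm².

part overhangs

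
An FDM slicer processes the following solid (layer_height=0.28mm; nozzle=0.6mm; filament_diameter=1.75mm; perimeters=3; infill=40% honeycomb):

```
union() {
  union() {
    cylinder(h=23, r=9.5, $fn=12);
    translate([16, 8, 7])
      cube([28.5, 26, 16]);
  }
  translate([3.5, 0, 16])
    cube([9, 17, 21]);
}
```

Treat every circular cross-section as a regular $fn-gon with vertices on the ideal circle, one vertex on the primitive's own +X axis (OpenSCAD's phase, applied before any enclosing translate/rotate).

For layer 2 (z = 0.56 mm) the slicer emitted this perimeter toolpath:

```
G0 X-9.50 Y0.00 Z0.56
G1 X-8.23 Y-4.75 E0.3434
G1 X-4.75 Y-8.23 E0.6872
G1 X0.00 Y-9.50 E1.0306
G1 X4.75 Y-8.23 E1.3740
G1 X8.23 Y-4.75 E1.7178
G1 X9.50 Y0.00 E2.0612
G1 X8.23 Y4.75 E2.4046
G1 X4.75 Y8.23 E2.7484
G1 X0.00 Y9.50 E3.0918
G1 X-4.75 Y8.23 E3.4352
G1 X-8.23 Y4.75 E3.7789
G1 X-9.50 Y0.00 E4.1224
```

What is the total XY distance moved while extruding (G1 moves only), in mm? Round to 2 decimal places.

59.02 mm

Sum the Euclidean lengths of each G1 segment: total = 59.02 mm.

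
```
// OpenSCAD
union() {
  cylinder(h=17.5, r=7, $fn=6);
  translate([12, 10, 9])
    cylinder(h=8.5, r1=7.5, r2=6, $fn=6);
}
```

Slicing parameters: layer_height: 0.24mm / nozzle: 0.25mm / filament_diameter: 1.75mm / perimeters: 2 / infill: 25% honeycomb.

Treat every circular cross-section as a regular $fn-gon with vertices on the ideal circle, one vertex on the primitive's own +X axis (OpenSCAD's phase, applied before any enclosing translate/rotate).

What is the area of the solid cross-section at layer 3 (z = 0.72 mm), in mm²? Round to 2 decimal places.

At z = 0.72 mm: the r=7 cylinder contributes a regular 6-gon of circumradius 7 (area = (6/2)·7.000²·sin(360°/6) = 127.31 mm²); the cone at (12, 10) is absent (z outside [9, 17.5]); Taking the union: only the r=7 cylinder is present, so the union is just that shape — area = 127.31 mm². Overall, the cross-section is a single solid region. Net area = 127.31 mm².

127.31 mm²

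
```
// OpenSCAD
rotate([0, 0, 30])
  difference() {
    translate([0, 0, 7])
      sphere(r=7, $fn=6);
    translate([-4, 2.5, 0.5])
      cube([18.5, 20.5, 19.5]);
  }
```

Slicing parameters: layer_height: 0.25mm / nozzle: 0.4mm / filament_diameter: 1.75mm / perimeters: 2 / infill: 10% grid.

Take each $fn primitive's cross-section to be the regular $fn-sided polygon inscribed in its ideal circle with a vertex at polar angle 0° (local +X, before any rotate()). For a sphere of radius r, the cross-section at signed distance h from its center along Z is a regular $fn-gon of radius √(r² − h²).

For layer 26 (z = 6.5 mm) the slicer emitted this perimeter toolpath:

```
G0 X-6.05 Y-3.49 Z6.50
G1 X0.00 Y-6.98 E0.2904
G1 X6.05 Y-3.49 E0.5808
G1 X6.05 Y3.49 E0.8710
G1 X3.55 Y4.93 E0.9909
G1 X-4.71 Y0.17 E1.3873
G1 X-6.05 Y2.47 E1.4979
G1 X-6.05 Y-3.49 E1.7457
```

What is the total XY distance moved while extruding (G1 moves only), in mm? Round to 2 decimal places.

Sum the Euclidean lengths of each G1 segment: total = 41.99 mm.

41.99 mm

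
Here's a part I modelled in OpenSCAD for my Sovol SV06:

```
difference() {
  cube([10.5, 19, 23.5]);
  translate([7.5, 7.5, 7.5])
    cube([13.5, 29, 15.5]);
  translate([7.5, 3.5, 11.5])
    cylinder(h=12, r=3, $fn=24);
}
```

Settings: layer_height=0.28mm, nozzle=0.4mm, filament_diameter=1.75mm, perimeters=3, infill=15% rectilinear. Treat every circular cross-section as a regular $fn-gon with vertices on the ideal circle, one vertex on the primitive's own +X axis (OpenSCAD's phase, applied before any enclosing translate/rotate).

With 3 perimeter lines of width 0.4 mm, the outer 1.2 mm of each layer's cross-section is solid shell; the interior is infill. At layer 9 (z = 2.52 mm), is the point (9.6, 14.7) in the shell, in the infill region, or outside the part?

shell

At z = 2.52 mm: the cube (footprint 10.5×19) is included at this height; the cube at (7.5, 7.5) is not intersected at this z (z outside [7.5, 23]); the cylinder at (7.5, 3.5) does not reach this height (z outside [11.5, 23.5]); Taking the first minus the rest: none of the subtracted shapes is present at this height, so the 10.5×19 cube is unchanged — 1 connected region. Overall, the cross-section is a single solid region. The nearest boundary edge runs (10.50, 0.00)→(10.50, 19.00); distance from the point to it = 0.90 mm. The point is inside the cross-section, 0.90 mm from the nearest boundary — within the 1.2 mm shell band (3 × 0.4).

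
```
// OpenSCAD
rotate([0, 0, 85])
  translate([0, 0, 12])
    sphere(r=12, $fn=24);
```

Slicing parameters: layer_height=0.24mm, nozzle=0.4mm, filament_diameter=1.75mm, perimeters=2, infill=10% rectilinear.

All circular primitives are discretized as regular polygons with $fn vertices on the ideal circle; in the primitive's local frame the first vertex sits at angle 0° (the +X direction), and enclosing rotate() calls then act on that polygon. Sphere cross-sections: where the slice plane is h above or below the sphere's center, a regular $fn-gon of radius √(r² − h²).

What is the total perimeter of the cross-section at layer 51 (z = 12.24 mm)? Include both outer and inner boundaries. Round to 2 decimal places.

75.17 mm

At z = 12.24 mm: the r=12 sphere slices to a regular 24-gon of circumradius 11.998 (√(r²−h²) with h=0.24 from center) (perimeter = 2·24·11.998·sin(180°/24) = 75.17 mm); (whole slice rotated 85° about Z — lengths, areas and connectivity unchanged). Overall, the cross-section is a single solid region. Total boundary length (outer) = 75.17 mm.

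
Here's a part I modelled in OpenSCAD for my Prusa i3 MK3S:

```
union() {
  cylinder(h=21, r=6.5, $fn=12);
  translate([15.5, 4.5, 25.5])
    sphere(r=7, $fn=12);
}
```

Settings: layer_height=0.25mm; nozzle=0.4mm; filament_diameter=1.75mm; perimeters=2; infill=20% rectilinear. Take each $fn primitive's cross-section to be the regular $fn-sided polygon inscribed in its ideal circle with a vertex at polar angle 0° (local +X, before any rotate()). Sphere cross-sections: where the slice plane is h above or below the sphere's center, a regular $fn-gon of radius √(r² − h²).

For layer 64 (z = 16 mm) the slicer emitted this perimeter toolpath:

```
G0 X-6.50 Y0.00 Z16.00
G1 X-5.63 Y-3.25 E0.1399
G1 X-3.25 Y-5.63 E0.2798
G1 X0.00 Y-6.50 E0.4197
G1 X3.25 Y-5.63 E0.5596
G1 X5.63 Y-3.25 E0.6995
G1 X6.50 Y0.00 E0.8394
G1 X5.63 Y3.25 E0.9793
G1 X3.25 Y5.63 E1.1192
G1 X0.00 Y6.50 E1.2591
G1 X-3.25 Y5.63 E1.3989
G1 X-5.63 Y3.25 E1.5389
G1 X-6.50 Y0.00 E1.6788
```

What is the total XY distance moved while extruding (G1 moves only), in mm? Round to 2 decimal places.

Sum the Euclidean lengths of each G1 segment: total = 40.38 mm.

40.38 mm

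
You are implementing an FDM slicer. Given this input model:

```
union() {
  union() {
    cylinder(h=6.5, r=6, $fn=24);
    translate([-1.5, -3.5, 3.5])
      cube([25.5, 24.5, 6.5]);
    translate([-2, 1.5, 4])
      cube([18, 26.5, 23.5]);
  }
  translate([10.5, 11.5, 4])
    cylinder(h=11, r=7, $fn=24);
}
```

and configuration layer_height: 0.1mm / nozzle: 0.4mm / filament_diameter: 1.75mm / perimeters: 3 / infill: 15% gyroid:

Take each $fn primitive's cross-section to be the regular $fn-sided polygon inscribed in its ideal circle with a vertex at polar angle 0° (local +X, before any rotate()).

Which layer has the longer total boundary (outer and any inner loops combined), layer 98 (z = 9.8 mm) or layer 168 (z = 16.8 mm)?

Layer 98 (z = 9.8): the cylinder does not reach this height (z outside [0, 6.5]); the cube at (-1.5, -3.5) is present — its section is the full 25.5×24.5 rectangle (perimeter 100.00 mm); the 18×26.5 cube at (-2, 1.5) contributes its full rectangle (perimeter 89.00 mm); Taking the union: the regions partially overlap (shared area 341.25 mm²), so the edge portions inside another operand are dropped and the merged outline is re-measured after clipping — boundary = 115.00 mm; the cylinder at (10.5, 11.5): section is a regular 24-gon, circumradius r=7 (perimeter = 2·24·7.000·sin(180°/24) = 43.86 mm); Taking the union: the r=7 cylinder at (10.5, 11.5) lies entirely inside that combined region, so the union is just that combined region — boundary = 115.00 mm. So its perimeter = 115.00 mm. Layer 168 (z = 16.8): the cylinder is not intersected at this z (z outside [0, 6.5]); the cube at (-1.5, -3.5) is not intersected at this z (z outside [3.5, 10]); the cube at (-2, 1.5) is present — its section is the full 18×26.5 rectangle (perimeter 89.00 mm); Taking the union: only the 18×26.5 cube at (-2, 1.5) is present, so the union is just that shape — boundary = 89.00 mm; the cylinder at (10.5, 11.5) is not intersected at this z (z outside [4, 15]); Combining (union): only the result so far is present, so the union is just that shape — boundary = 89.00 mm. So its perimeter = 89.00 mm. Layer 98 is larger (115.00 vs 89.00 mm).

layer 98 (z = 9.8 mm)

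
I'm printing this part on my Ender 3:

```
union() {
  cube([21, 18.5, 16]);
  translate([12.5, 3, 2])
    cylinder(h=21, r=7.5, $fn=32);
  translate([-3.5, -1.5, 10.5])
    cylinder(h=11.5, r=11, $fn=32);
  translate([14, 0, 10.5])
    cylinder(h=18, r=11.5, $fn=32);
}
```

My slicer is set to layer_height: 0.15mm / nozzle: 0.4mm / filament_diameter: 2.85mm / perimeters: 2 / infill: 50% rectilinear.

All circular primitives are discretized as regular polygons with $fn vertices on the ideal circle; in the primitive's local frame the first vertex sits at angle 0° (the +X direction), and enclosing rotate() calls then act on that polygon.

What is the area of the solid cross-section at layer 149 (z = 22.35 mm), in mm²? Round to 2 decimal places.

412.81 mm²

At z = 22.35 mm: the cube is not intersected at this z (z outside [0, 16]); the r=7.5 cylinder at (12.5, 3) contributes a regular 32-gon of circumradius 7.5 (area = (32/2)·7.500²·sin(360°/32) = 175.58 mm²); the cylinder at (-3.5, -1.5) is not intersected at this z (z outside [10.5, 22]); the r=11.5 cylinder at (14, 0) contributes a regular 32-gon of circumradius 11.5 (area = (32/2)·11.500²·sin(360°/32) = 412.81 mm²); Combining (union): the r=7.5 cylinder at (12.5, 3) lies entirely inside the r=11.5 cylinder at (14, 0), so the union is just the r=11.5 cylinder at (14, 0) — area = 412.81 mm². Overall, the cross-section is a single solid region. Net area = 412.81 mm².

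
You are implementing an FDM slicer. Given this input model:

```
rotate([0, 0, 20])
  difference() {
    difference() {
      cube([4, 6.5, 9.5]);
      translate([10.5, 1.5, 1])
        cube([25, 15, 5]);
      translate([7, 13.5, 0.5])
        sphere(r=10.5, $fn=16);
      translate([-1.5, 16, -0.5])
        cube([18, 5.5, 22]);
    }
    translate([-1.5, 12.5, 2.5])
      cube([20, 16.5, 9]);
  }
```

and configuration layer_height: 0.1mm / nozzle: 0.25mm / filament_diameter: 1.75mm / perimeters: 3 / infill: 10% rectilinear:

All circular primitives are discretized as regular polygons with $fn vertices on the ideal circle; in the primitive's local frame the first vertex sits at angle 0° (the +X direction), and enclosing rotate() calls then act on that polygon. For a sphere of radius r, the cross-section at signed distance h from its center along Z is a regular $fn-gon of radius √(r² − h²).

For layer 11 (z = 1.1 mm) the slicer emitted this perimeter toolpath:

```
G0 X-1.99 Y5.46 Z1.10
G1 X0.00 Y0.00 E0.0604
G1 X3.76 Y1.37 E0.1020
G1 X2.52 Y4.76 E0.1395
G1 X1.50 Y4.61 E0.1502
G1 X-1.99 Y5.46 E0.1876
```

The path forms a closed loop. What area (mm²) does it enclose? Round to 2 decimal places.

Apply the shoelace formula to the sequence of (X, Y) vertices; enclosed area = 18.14 mm².

18.14 mm²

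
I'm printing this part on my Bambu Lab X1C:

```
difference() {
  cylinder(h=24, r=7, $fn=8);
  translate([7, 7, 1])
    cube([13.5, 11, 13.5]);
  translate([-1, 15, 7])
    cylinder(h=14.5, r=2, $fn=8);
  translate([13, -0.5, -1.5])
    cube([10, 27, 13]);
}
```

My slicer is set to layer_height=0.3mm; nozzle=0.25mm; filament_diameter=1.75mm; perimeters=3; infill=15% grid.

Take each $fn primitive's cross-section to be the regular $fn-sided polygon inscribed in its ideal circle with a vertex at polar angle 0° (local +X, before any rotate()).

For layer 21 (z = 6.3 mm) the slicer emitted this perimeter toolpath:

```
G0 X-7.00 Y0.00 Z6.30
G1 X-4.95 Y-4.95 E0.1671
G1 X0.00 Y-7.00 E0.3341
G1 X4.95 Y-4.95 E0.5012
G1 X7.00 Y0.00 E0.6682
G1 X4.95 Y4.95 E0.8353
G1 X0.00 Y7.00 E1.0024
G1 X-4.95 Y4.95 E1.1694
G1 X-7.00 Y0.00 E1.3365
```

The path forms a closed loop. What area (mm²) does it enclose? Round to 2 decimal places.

Apply the shoelace formula to the sequence of (X, Y) vertices; enclosed area = 138.60 mm².

138.60 mm²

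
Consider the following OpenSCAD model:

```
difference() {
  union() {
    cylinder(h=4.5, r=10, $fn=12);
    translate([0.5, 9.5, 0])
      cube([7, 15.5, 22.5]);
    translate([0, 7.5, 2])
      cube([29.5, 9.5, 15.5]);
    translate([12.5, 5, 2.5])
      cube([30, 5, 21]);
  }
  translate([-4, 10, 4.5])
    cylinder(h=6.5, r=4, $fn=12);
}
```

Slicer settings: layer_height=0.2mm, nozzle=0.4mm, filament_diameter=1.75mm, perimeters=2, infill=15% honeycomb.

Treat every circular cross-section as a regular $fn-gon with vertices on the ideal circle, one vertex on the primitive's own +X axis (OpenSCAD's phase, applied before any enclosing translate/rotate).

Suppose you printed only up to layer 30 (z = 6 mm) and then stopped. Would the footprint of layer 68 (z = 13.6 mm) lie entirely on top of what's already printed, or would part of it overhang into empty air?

entirely on top

Compare the two slices. At z = 6: the cylinder is not intersected at this z (z outside [0, 4.5]); the 7×15.5 cube at (0.5, 9.5) contributes its full rectangle (area 108.50 mm²); the 29.5×9.5 cube at (0, 7.5) contributes its full rectangle (area 280.25 mm²); the cube at (12.5, 5) is present — its section is the full 30×5 rectangle (area 150.00 mm²); Taking the union: the regions partially overlap — summed areas 538.75 mm² minus the doubly-counted overlap 95.00 mm² gives 443.75 mm² — area = 443.75 mm²; the r=4 cylinder at (-4, 10) contributes a regular 12-gon of circumradius 4 (area = (12/2)·4.000²·sin(360°/12) = 48.00 mm²); After the difference (first − rest): starting from the result so far (443.75 mm²), the r=4 cylinder at (-4, 10) misses the remaining region (no effect) — area = 443.75 mm². At z = 13.6: the cylinder is not intersected at this z (z outside [0, 4.5]); the 7×15.5 cube at (0.5, 9.5) contributes its full rectangle (area 108.50 mm²); the cube at (0, 7.5) is present — its section is the full 29.5×9.5 rectangle (area 280.25 mm²); the cube at (12.5, 5) (footprint 30×5) is included at this height (area 150.00 mm²); Merging all regions: the regions partially overlap — summed areas 538.75 mm² minus the doubly-counted overlap 95.00 mm² gives 443.75 mm² — area = 443.75 mm²; the cylinder at (-4, 10) is not intersected at this z (z outside [4.5, 11]); After the difference (first − rest): none of the subtracted shapes is present at this height, so the result so far is unchanged — area = 443.75 mm². Checking containment: the cross-section at z = 13.6 is a subset of the cross-section at z = 6.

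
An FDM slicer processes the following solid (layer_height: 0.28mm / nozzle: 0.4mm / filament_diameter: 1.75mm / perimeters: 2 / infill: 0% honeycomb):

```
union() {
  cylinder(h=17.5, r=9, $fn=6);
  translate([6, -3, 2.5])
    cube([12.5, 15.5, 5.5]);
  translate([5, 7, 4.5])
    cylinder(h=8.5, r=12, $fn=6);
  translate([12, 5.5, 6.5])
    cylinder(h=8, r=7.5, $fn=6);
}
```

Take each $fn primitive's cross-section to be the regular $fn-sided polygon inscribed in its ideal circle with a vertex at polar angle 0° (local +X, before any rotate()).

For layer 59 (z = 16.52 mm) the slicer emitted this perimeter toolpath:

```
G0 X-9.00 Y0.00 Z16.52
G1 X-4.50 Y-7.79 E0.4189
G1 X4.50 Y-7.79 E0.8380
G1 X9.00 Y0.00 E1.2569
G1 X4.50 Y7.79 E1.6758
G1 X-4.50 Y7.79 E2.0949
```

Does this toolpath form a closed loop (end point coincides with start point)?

no

Start point (G0): (-9.00, 0.00). End point (last G1): the path does not return to the start — open.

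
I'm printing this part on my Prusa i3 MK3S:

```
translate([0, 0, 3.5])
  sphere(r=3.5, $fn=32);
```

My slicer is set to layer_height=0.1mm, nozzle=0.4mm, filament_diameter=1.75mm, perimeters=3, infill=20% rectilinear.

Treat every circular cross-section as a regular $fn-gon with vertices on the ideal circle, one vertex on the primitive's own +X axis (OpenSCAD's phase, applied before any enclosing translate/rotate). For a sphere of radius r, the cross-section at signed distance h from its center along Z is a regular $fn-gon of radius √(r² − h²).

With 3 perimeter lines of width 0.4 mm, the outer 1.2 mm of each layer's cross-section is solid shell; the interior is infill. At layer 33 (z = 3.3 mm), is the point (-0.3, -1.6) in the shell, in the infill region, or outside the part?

infill

At z = 3.3 mm: the r=3.5 sphere contributes a regular 32-gon of circumradius √(3.5²−0.2²) = 3.494. Overall, the cross-section is a single solid region. The nearest boundary edge runs (-0.68, -3.43)→(-0.00, -3.49); distance from the point to it = 1.86 mm. The point is inside the cross-section and 1.86 mm from the nearest boundary — more than the 1.2 mm shell width (3 × 0.4), so it's in the infill interior.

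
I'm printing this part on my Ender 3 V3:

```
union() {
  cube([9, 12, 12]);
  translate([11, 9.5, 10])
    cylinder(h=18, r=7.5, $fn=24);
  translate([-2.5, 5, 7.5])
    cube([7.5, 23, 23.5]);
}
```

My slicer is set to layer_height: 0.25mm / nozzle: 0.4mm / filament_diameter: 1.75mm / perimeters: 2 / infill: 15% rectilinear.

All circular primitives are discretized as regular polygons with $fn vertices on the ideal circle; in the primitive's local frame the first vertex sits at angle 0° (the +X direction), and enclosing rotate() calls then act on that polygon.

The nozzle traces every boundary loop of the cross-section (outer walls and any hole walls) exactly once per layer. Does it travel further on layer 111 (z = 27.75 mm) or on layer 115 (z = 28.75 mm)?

Layer 111 (z = 27.75): the cube does not reach this height (z outside [0, 12]); the r=7.5 cylinder at (11, 9.5) gives a regular 24-gon of circumradius 7.5 (constant along its height) (perimeter = 2·24·7.500·sin(180°/24) = 46.99 mm); the cube at (-2.5, 5) (footprint 7.5×23) is included at this height (perimeter 61.00 mm); Taking the union: the regions partially overlap (shared area 8.79 mm²), so the edge portions inside another operand are dropped and the merged outline is re-measured after clipping — boundary = 89.74 mm. So its perimeter = 89.74 mm. Layer 115 (z = 28.75): the cube does not reach this height (z outside [0, 12]); the cylinder at (11, 9.5) does not reach this height (z outside [10, 28]); the 7.5×23 cube at (-2.5, 5) contributes its full rectangle (perimeter 61.00 mm); Taking the union: only the 7.5×23 cube at (-2.5, 5) is present, so the union is just that shape — boundary = 61.00 mm. So its perimeter = 61.00 mm. Layer 111 is larger (89.74 vs 61.00 mm).

layer 111 (z = 27.75 mm)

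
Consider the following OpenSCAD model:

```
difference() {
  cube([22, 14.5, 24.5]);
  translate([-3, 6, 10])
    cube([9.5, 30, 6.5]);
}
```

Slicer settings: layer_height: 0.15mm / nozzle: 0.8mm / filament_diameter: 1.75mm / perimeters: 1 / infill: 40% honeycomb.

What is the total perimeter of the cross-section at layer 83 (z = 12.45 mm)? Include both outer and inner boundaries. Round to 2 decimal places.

73.00 mm

At z = 12.45 mm: the cube (footprint 22×14.5) is included at this height (perimeter 73.00 mm); the 9.5×30 cube at (-3, 6) contributes its full rectangle (perimeter 79.00 mm); Taking the first minus the rest: starting from the 22×14.5 cube, the 9.5×30 cube at (-3, 6) partially overlaps it — only the 55.25 mm² overlap (of its 285.00 mm²) is removed, clipping the outline — boundary = 73.00 mm. Overall, the cross-section is a single solid region. Total boundary length (outer) = 73.00 mm.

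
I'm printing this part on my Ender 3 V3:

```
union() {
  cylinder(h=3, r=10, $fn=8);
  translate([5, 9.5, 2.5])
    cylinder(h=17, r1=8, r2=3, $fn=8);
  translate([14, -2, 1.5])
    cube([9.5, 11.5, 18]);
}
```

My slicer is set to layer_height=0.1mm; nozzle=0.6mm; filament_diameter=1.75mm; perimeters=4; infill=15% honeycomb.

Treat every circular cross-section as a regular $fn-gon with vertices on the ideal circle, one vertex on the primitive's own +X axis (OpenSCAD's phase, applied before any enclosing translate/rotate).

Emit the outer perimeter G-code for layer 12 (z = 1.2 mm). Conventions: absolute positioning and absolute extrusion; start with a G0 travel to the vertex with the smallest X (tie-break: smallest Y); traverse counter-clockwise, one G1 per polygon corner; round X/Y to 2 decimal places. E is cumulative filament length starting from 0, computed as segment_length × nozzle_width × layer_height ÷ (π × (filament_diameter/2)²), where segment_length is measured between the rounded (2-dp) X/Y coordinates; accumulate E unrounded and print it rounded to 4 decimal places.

At z = 1.2 mm: the r=10 cylinder gives a regular 8-gon of circumradius 10 (constant along its height); the cone at (5, 9.5) is not intersected at this z (z outside [2.5, 19.5]); the cube at (14, -2) does not reach this height (z outside [1.5, 19.5]); Taking the union: only the r=10 cylinder is present, so the union is just that shape — 1 connected region. The outline is a single polygon with 8 vertices. Extrusion per mm of travel: 0.6 × 0.1 / (π × 0.875²) = 0.024945. Accumulating E over each segment gives final E = 1.5273.

G0 X-10.00 Y0.00 Z1.20
G1 X-7.07 Y-7.07 E0.1909
G1 X0.00 Y-10.00 E0.3818
G1 X7.07 Y-7.07 E0.5727
G1 X10.00 Y0.00 E0.7636
G1 X7.07 Y7.07 E0.9545
G1 X0.00 Y10.00 E1.1454
G1 X-7.07 Y7.07 E1.3363
G1 X-10.00 Y0.00 E1.5273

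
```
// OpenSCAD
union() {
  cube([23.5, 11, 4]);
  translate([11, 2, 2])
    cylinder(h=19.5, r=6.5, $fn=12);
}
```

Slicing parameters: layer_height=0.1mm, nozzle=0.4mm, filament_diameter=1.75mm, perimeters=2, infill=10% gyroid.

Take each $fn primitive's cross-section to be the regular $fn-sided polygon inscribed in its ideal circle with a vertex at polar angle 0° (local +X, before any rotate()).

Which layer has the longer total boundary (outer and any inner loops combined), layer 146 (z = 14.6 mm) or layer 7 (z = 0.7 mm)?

Layer 146 (z = 14.6): the cube is absent (z outside [0, 4]); the r=6.5 cylinder at (11, 2) gives a regular 12-gon of circumradius 6.5 (constant along its height) (perimeter = 2·12·6.500·sin(180°/12) = 40.38 mm); Taking the union: only the r=6.5 cylinder at (11, 2) is present, so the union is just that shape — boundary = 40.38 mm. So its perimeter = 40.38 mm. Layer 7 (z = 0.7): the 23.5×11 cube contributes its full rectangle (perimeter 69.00 mm); the cylinder at (11, 2) is absent (z outside [2, 21.5]); Taking the union: only the 23.5×11 cube is present, so the union is just that shape — boundary = 69.00 mm. So its perimeter = 69.00 mm. Layer 7 is larger (69.00 vs 40.38 mm).

layer 7 (z = 0.7 mm)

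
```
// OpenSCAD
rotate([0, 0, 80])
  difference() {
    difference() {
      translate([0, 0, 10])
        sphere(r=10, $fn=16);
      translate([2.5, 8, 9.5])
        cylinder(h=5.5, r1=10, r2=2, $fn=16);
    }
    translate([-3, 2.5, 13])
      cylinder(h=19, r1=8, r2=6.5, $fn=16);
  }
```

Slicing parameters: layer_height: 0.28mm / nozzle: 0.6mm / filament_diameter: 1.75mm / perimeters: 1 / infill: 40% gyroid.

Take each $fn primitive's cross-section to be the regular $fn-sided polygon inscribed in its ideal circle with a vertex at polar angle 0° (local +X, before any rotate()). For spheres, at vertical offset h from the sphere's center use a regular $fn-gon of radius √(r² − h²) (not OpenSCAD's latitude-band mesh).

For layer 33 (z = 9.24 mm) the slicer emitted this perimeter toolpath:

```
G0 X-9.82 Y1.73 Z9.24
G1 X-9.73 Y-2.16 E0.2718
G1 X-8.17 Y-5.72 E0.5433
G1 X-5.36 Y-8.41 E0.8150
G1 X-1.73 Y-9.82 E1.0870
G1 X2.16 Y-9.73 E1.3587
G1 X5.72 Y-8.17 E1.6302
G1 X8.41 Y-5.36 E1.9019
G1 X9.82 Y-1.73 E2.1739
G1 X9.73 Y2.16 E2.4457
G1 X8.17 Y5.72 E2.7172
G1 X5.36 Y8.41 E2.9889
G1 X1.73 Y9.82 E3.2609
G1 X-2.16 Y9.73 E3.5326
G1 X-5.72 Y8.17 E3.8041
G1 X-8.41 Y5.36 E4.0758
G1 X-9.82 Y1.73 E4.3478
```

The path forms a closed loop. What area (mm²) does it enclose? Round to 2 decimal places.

304.38 mm²

Apply the shoelace formula to the sequence of (X, Y) vertices; enclosed area = 304.38 mm².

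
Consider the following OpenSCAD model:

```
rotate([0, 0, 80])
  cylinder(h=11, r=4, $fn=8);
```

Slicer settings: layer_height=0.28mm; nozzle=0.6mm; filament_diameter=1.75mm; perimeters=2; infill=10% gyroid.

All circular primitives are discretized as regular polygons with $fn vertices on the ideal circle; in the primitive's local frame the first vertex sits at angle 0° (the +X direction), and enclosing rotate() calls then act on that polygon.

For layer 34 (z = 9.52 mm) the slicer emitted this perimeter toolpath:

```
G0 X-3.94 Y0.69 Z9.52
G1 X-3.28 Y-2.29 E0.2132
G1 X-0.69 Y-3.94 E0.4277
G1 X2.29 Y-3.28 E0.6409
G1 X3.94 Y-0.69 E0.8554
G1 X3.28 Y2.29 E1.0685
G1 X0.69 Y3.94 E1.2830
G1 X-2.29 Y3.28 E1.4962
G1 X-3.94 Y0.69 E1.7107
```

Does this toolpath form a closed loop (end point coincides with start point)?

Start point (G0): (-3.94, 0.69). End point (last G1): the path returns to the start — closed.

yes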